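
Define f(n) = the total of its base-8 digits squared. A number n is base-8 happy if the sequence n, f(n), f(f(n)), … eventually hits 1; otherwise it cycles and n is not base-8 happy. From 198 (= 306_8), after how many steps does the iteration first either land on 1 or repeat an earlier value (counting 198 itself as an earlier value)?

198 = (3,0,6)_8 → 3² + 0² + 6² = 9 + 0 + 36 = 45
45 = (5,5)_8 → 5² + 5² = 25 + 25 = 50
50 = (6,2)_8 → 6² + 2² = 36 + 4 = 40
40 = (5,0)_8 → 5² + 0² = 25 + 0 = 25
25 = (3,1)_8 → 3² + 1² = 9 + 1 = 10
10 = (1,2)_8 → 1² + 2² = 1 + 4 = 5
5 = (5)_8 → 5² = 25  — 25 repeats.
That took 7 steps.

7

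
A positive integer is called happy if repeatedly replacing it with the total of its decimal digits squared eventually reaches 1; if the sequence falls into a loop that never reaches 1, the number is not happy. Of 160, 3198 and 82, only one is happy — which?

160: 160 → 37 → 58 → 89 → 145 → 42 → 20 → 4 → 16 → 37  — repeats 37 (not happy)
3198: 3198 → 155 → 51 → 26 → 40 → 16 → 37 → 58 → 89 → 145 → 42 → 20 → 4 → 16  — repeats 16 (not happy)
82: 82 → 68 → 100 → 1  — reaches 1 (happy)

82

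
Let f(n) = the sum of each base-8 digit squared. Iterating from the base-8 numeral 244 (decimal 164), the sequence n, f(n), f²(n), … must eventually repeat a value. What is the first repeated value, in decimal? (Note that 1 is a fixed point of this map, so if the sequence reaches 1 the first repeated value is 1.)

16

164 = (2,4,4)_8 → 2² + 4² + 4² = 36
36 = (4,4)_8 → 4² + 4² = 32
32 = (4,0)_8 → 4² + 0² = 16
16 = (2,0)_8 → 2² + 0² = 4
4 = (4)_8 → 4² = 16  — 16 already appeared earlier.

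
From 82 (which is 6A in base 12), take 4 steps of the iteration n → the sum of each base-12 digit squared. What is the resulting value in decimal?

82 = (6,10)_12 → 6² + 10² = 136
136 = (11,4)_12 → 11² + 4² = 137
137 = (11,5)_12 → 11² + 5² = 146
146 = (1,0,2)_12 → 1² + 0² + 2² = 5

5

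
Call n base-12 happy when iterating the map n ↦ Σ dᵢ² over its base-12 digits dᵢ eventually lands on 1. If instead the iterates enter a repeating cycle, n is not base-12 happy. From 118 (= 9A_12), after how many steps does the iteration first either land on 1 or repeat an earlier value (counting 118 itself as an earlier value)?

118 = (9,10)_12 → 181
181 = (1,3,1)_12 → 11
11 = (11)_12 → 121
121 = (10,1)_12 → 101
101 = (8,5)_12 → 89
89 = (7,5)_12 → 74
74 = (6,2)_12 → 40
40 = (3,4)_12 → 25
25 = (2,1)_12 → 5
5 = (5)_12 → 25  — 25 repeats.
That took 10 steps.

10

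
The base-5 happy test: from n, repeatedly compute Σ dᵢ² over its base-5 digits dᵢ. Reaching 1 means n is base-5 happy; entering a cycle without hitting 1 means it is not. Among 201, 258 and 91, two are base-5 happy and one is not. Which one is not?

201: 201 → 11 → 5 → 1  — reaches 1 (base-5 happy)
258: 258 → 14 → 20 → 16 → 10 → 4 → 16  — repeats 16 (not base-5 happy)
91: 91 → 19 → 25 → 1  — reaches 1 (base-5 happy)

258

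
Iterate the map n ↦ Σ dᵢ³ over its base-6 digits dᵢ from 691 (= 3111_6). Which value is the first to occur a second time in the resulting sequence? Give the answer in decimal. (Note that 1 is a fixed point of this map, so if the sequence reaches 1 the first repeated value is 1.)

691 = (3,1,1,1)_6 → 3³ + 1³ + 1³ + 1³ = 30
30 = (5,0)_6 → 5³ + 0³ = 125
125 = (3,2,5)_6 → 3³ + 2³ + 5³ = 160
160 = (4,2,4)_6 → 4³ + 2³ + 4³ = 136
136 = (3,4,4)_6 → 3³ + 4³ + 4³ = 155
155 = (4,1,5)_6 → 4³ + 1³ + 5³ = 190
190 = (5,1,4)_6 → 5³ + 1³ + 4³ = 190  — 190 already appeared earlier.

190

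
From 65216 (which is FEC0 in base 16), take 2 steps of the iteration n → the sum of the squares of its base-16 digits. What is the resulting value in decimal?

65216 = (15,14,12,0)_16 → 15² + 14² + 12² + 0² = 565
565 = (2,3,5)_16 → 2² + 3² + 5² = 38

38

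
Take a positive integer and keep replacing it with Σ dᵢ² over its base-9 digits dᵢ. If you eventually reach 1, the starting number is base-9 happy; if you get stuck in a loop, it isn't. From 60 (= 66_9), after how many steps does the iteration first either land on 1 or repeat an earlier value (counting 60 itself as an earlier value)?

60 = (6,6)_9 → 6² + 6² = 36 + 36 = 72
72 = (8,0)_9 → 8² + 0² = 64 + 0 = 64
64 = (7,1)_9 → 7² + 1² = 49 + 1 = 50
50 = (5,5)_9 → 5² + 5² = 25 + 25 = 50  — 50 repeats.
That took 4 steps.

4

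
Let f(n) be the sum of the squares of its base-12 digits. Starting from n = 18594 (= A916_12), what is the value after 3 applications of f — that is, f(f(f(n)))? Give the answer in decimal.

18594 = (10,9,1,6)_12 → 218
218 = (1,6,2)_12 → 41
41 = (3,5)_12 → 34

34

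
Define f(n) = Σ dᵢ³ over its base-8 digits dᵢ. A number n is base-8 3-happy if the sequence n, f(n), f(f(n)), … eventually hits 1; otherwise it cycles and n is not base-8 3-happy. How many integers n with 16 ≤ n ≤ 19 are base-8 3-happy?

16: 16 → 8 → 1  (reaches 1)
17: 17 → 9 → 2 → 8 → 1  (reaches 1)
18: 18 → 16 → 8 → 1  (reaches 1)
19: 19 → 35 → 91 → 55 → 559 → 469 → 476 → 434 → 440 → 559  (repeats 559)
base-8 3-happy: 16, 17, 18

3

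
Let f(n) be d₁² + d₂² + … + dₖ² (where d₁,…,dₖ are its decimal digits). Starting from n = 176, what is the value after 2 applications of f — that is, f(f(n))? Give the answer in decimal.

176 → 1² + 7² + 6² = 1 + 49 + 36 = 86
86 → 8² + 6² = 64 + 36 = 100

100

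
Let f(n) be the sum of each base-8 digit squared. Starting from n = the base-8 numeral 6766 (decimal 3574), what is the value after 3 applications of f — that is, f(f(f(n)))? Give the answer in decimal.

52

3574 = (6,7,6,6)_8 → 6² + 7² + 6² + 6² = 157
157 = (2,3,5)_8 → 2² + 3² + 5² = 38
38 = (4,6)_8 → 4² + 6² = 52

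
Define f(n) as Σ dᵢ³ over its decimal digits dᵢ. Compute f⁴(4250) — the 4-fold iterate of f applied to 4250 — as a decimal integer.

4250 → 197
197 → 1073
1073 → 371
371 → 371

371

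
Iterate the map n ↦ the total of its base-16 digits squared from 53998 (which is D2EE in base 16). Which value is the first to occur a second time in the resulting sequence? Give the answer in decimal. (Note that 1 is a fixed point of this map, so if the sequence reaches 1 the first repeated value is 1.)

53998 = (13,2,14,14)_16 → 565
565 = (2,3,5)_16 → 38
38 = (2,6)_16 → 40
40 = (2,8)_16 → 68
68 = (4,4)_16 → 32
32 = (2,0)_16 → 4
4 = (4)_16 → 16
16 = (1,0)_16 → 1  — reached the fixed point 1.
1 → 1, so 1 is the first repeated value.

1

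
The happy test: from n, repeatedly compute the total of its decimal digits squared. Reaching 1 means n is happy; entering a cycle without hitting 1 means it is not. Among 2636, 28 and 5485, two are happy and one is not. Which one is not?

2636

2636: 2636 → 85 → 89 → 145 → 42 → 20 → 4 → 16 → 37 → 58 → 89  — repeats 89 (not happy)
28: 28 → 68 → 100 → 1  — reaches 1 (happy)
5485: 5485 → 130 → 10 → 1  — reaches 1 (happy)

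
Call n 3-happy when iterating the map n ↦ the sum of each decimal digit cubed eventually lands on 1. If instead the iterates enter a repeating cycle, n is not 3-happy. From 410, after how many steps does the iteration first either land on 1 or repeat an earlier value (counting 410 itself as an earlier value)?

410 → 4³ + 1³ + 0³ = 65
65 → 6³ + 5³ = 341
341 → 3³ + 4³ + 1³ = 92
92 → 9³ + 2³ = 737
737 → 7³ + 3³ + 7³ = 713
713 → 7³ + 1³ + 3³ = 371
371 → 3³ + 7³ + 1³ = 371  — 371 repeats.
That took 7 steps.

7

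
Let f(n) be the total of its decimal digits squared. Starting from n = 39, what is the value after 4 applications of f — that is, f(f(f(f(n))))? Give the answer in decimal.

61

39 → 3² + 9² = 9 + 81 = 90
90 → 9² + 0² = 81 + 0 = 81
81 → 8² + 1² = 64 + 1 = 65
65 → 6² + 5² = 36 + 25 = 61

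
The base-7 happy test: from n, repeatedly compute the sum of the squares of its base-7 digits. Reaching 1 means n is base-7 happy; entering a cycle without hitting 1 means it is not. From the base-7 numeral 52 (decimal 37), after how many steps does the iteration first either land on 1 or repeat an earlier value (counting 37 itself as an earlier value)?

37 = (5,2)_7 → 29
29 = (4,1)_7 → 17
17 = (2,3)_7 → 13
13 = (1,6)_7 → 37  — 37 repeats.
That took 4 steps.

4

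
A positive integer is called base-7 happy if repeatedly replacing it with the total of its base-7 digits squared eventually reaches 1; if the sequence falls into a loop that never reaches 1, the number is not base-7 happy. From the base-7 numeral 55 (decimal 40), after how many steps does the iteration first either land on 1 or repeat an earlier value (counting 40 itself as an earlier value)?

6

40 = (5,5)_7 → 50
50 = (1,0,1)_7 → 2
2 = (2)_7 → 4
4 = (4)_7 → 16
16 = (2,2)_7 → 8
8 = (1,1)_7 → 2  — 2 repeats.
That took 6 steps.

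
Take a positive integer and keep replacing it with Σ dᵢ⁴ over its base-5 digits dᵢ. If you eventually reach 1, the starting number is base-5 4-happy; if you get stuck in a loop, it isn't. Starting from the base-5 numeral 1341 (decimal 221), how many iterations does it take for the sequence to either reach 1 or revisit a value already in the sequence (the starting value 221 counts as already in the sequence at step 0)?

5

221 = (1,3,4,1)_5 → 1⁴ + 3⁴ + 4⁴ + 1⁴ = 1 + 81 + 256 + 1 = 339
339 = (2,3,2,4)_5 → 2⁴ + 3⁴ + 2⁴ + 4⁴ = 16 + 81 + 16 + 256 = 369
369 = (2,4,3,4)_5 → 2⁴ + 4⁴ + 3⁴ + 4⁴ = 16 + 256 + 81 + 256 = 609
609 = (4,4,1,4)_5 → 4⁴ + 4⁴ + 1⁴ + 4⁴ = 256 + 256 + 1 + 256 = 769
769 = (1,1,0,3,4)_5 → 1⁴ + 1⁴ + 0⁴ + 3⁴ + 4⁴ = 1 + 1 + 0 + 81 + 256 = 339  — 339 repeats.
That took 5 steps.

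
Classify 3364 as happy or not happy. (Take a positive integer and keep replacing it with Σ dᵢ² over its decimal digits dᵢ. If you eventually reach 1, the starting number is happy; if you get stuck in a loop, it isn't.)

happy

3364 → 3² + 3² + 6² + 4² = 70
70 → 7² + 0² = 49
49 → 4² + 9² = 97
97 → 9² + 7² = 130
130 → 1² + 3² + 0² = 10
10 → 1² + 0² = 1  — reached 1.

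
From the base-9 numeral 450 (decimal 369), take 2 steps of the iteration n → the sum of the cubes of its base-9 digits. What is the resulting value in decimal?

369 = (4,5,0)_9 → 4³ + 5³ + 0³ = 64 + 125 + 0 = 189
189 = (2,3,0)_9 → 2³ + 3³ + 0³ = 8 + 27 + 0 = 35

35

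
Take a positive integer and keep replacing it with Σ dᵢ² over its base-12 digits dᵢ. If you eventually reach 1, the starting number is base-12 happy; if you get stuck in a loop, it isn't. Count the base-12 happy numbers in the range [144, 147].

1

144: 144 → 1  (reaches 1)
145: 145 → 2 → 4 → 16 → 17 → 26 → 8 → 64 → 41 → 34 → 104 → 128 → 164 → 66 → 61 → 26  (repeats 26)
146: 146 → 5 → 25 → 5  (repeats 5)
147: 147 → 10 → 100 → 80 → 100  (repeats 100)
base-12 happy: 144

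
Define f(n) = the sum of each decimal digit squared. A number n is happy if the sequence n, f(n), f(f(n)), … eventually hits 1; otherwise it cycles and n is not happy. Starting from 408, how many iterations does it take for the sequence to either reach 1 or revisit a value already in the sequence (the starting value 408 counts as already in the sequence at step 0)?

408 → 80
80 → 64
64 → 52
52 → 29
29 → 85
85 → 89
89 → 145
145 → 42
42 → 20
20 → 4
4 → 16
16 → 37
37 → 58
58 → 89  — 89 repeats.
That took 14 steps.

14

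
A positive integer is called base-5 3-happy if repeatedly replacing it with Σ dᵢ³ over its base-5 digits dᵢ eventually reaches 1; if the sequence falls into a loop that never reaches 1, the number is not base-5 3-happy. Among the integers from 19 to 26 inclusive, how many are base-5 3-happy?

1

19: 19 → 91 → 55 → 9 → 65 → 35 → 9  (repeats 9)
20: 20 → 64 → 80 → 28 → 28  (repeats 28)
21: 21 → 65 → 35 → 9 → 65  (repeats 65)
22: 22 → 72 → 80 → 28 → 28  (repeats 28)
23: 23 → 91 → 55 → 9 → 65 → 35 → 9  (repeats 9)
24: 24 → 128 → 28 → 28  (repeats 28)
25: 25 → 1  (reaches 1)
26: 26 → 2 → 8 → 28 → 28  (repeats 28)
base-5 3-happy: 25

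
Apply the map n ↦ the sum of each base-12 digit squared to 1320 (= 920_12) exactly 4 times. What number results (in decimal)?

1320 = (9,2,0)_12 → 9² + 2² + 0² = 81 + 4 + 0 = 85
85 = (7,1)_12 → 7² + 1² = 49 + 1 = 50
50 = (4,2)_12 → 4² + 2² = 16 + 4 = 20
20 = (1,8)_12 → 1² + 8² = 1 + 64 = 65

65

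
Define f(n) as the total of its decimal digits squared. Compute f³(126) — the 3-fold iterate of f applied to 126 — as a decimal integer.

126 → 1² + 2² + 6² = 1 + 4 + 36 = 41
41 → 4² + 1² = 16 + 1 = 17
17 → 1² + 7² = 1 + 49 = 50

50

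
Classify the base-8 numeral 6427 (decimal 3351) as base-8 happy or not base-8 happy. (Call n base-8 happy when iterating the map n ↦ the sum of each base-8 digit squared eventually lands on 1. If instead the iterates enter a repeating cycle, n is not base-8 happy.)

3351 = (6,4,2,7)_8 → 105
105 = (1,5,1)_8 → 27
27 = (3,3)_8 → 18
18 = (2,2)_8 → 8
8 = (1,0)_8 → 1  — reached 1.

base-8 happy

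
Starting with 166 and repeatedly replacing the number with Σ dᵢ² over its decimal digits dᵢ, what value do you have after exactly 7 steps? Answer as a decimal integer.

4

166 → 1² + 6² + 6² = 73
73 → 7² + 3² = 58
58 → 5² + 8² = 89
89 → 8² + 9² = 145
145 → 1² + 4² + 5² = 42
42 → 4² + 2² = 20
20 → 2² + 0² = 4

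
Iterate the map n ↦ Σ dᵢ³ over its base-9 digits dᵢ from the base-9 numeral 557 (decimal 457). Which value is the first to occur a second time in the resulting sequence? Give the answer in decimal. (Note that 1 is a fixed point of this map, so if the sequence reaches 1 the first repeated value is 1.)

457 = (5,5,7)_9 → 5³ + 5³ + 7³ = 125 + 125 + 343 = 593
593 = (7,2,8)_9 → 7³ + 2³ + 8³ = 343 + 8 + 512 = 863
863 = (1,1,5,8)_9 → 1³ + 1³ + 5³ + 8³ = 1 + 1 + 125 + 512 = 639
639 = (7,8,0)_9 → 7³ + 8³ + 0³ = 343 + 512 + 0 = 855
855 = (1,1,5,0)_9 → 1³ + 1³ + 5³ + 0³ = 1 + 1 + 125 + 0 = 127
127 = (1,5,1)_9 → 1³ + 5³ + 1³ = 1 + 125 + 1 = 127  — 127 already appeared earlier.

127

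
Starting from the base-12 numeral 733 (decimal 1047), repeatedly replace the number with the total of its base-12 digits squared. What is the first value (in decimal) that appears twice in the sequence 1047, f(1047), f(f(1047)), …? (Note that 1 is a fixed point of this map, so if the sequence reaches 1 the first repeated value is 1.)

1047 = (7,3,3)_12 → 67
67 = (5,7)_12 → 74
74 = (6,2)_12 → 40
40 = (3,4)_12 → 25
25 = (2,1)_12 → 5
5 = (5)_12 → 25  — 25 already appeared earlier.

25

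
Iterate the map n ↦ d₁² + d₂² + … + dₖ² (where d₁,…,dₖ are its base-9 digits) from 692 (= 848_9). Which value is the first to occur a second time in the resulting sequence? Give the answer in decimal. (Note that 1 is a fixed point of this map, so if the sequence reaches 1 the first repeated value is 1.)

50

692 = (8,4,8)_9 → 8² + 4² + 8² = 144
144 = (1,7,0)_9 → 1² + 7² + 0² = 50
50 = (5,5)_9 → 5² + 5² = 50  — 50 already appeared earlier.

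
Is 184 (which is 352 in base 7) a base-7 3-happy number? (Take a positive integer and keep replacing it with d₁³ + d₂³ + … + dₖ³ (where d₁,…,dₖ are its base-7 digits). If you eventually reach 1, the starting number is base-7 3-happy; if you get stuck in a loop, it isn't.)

not base-7 3-happy

184 = (3,5,2)_7 → 3³ + 5³ + 2³ = 160
160 = (3,1,6)_7 → 3³ + 1³ + 6³ = 244
244 = (4,6,6)_7 → 4³ + 6³ + 6³ = 496
496 = (1,3,0,6)_7 → 1³ + 3³ + 0³ + 6³ = 244  — 244 already seen; the sequence cycles without reaching 1.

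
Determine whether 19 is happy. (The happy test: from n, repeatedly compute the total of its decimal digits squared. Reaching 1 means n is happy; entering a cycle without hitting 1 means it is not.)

happy

19 → 1² + 9² = 1 + 81 = 82
82 → 8² + 2² = 64 + 4 = 68
68 → 6² + 8² = 36 + 64 = 100
100 → 1² + 0² + 0² = 1 + 0 + 0 = 1  — reached 1.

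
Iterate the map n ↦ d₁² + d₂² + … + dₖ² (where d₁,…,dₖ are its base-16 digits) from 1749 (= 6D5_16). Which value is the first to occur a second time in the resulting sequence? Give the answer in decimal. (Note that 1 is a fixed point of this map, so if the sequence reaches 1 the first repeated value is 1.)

1749 = (6,13,5)_16 → 230
230 = (14,6)_16 → 232
232 = (14,8)_16 → 260
260 = (1,0,4)_16 → 17
17 = (1,1)_16 → 2
2 = (2)_16 → 4
4 = (4)_16 → 16
16 = (1,0)_16 → 1  — reached the fixed point 1.
1 → 1, so 1 is the first repeated value.

1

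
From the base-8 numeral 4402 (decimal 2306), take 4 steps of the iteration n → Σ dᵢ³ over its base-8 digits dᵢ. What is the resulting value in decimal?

8

2306 = (4,4,0,2)_8 → 4³ + 4³ + 0³ + 2³ = 64 + 64 + 0 + 8 = 136
136 = (2,1,0)_8 → 2³ + 1³ + 0³ = 8 + 1 + 0 = 9
9 = (1,1)_8 → 1³ + 1³ = 1 + 1 = 2
2 = (2)_8 → 2³ = 8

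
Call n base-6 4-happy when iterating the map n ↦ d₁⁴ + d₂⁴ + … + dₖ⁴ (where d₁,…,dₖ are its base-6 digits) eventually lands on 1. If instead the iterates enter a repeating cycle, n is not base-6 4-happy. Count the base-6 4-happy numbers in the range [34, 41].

1

34: 34 → 881 → 897 → 962 → 544 → 353 → 963 → 609 → 978 → 338 → 114 → 82 → 273 → 164 → 353  — not base-6 4-happy
35: 35 → 1250 → 1153 → 642 → 1266 → 1251 → 1218 → 1331 → 1251  — not base-6 4-happy
36: 36 → 1  — base-6 4-happy
37: 37 → 2 → 16 → 272 → 99 → 353 → 963 → 609 → 978 → 338 → 114 → 82 → 273 → 164 → 353  — not base-6 4-happy
38: 38 → 17 → 641 → 1522 → 259 → 4 → 256 → 258 → 3 → 81 → 98 → 288 → 17  — not base-6 4-happy
39: 39 → 82 → 273 → 164 → 353 → 963 → 609 → 978 → 338 → 114 → 82  — not base-6 4-happy
40: 40 → 257 → 627 → 738 → 178 → 1137 → 788 → 803 → 963 → 609 → 978 → 338 → 114 → 82 → 273 → 164 → 353 → 963  — not base-6 4-happy
41: 41 → 626 → 673 → 338 → 114 → 82 → 273 → 164 → 353 → 963 → 609 → 978 → 338  — not base-6 4-happy
base-6 4-happy: 36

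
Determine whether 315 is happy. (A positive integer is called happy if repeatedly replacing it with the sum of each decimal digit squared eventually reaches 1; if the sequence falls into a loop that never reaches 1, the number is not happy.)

not happy

315 → 3² + 1² + 5² = 35
35 → 3² + 5² = 34
34 → 3² + 4² = 25
25 → 2² + 5² = 29
29 → 2² + 9² = 85
85 → 8² + 5² = 89
89 → 8² + 9² = 145
145 → 1² + 4² + 5² = 42
42 → 4² + 2² = 20
20 → 2² + 0² = 4
4 → 4² = 16
16 → 1² + 6² = 37
37 → 3² + 7² = 58
58 → 5² + 8² = 89  — 89 already seen; the sequence cycles without reaching 1.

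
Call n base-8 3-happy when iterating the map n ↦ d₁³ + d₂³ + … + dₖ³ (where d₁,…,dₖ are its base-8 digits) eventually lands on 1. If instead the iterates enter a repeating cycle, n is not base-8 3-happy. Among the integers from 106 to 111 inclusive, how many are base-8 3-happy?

106: 106 → 134 → 224 → 91 → 55 → 559 → 469 → 476 → 434 → 440 → 559  — not base-8 3-happy
107: 107 → 153 → 36 → 128 → 8 → 1  — base-8 3-happy
108: 108 → 190 → 567 → 560 → 217 → 55 → 559 → 469 → 476 → 434 → 440 → 559  — not base-8 3-happy
109: 109 → 251 → 397 → 342 → 349 → 277 → 197 → 152 → 35 → 91 → 55 → 559 → 469 → 476 → 434 → 440 → 559  — not base-8 3-happy
110: 110 → 342 → 349 → 277 → 197 → 152 → 35 → 91 → 55 → 559 → 469 → 476 → 434 → 440 → 559  — not base-8 3-happy
111: 111 → 469 → 476 → 434 → 440 → 559 → 469  — not base-8 3-happy
base-8 3-happy: 107

1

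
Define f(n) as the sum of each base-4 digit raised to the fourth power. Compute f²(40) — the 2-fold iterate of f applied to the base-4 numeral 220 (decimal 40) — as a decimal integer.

16

40 = (2,2,0)_4 → 2⁴ + 2⁴ + 0⁴ = 32
32 = (2,0,0)_4 → 2⁴ + 0⁴ + 0⁴ = 16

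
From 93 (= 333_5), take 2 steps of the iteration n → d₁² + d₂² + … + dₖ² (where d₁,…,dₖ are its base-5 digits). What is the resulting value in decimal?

5

93 = (3,3,3)_5 → 27
27 = (1,0,2)_5 → 5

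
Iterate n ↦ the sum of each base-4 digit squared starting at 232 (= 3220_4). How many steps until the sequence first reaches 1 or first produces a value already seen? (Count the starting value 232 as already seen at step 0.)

232 = (3,2,2,0)_4 → 17
17 = (1,0,1)_4 → 2
2 = (2)_4 → 4
4 = (1,0)_4 → 1  — reached 1.
That took 4 steps.

4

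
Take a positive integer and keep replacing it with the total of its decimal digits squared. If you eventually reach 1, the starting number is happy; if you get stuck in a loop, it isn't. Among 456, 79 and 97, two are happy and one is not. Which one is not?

456: 456 → 77 → 98 → 145 → 42 → 20 → 4 → 16 → 37 → 58 → 89 → 145  — repeats 145 (not happy)
79: 79 → 130 → 10 → 1  — reaches 1 (happy)
97: 97 → 130 → 10 → 1  — reaches 1 (happy)

456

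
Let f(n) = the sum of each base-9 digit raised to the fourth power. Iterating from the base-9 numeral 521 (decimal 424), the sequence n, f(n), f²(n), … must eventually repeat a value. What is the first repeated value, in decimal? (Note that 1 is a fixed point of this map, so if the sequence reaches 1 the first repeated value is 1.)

4098

424 = (5,2,1)_9 → 5⁴ + 2⁴ + 1⁴ = 642
642 = (7,8,3)_9 → 7⁴ + 8⁴ + 3⁴ = 6578
6578 = (1,0,0,1,8)_9 → 1⁴ + 0⁴ + 0⁴ + 1⁴ + 8⁴ = 4098
4098 = (5,5,5,3)_9 → 5⁴ + 5⁴ + 5⁴ + 3⁴ = 1956
1956 = (2,6,1,3)_9 → 2⁴ + 6⁴ + 1⁴ + 3⁴ = 1394
1394 = (1,8,1,8)_9 → 1⁴ + 8⁴ + 1⁴ + 8⁴ = 8194
8194 = (1,2,2,1,4)_9 → 1⁴ + 2⁴ + 2⁴ + 1⁴ + 4⁴ = 290
290 = (3,5,2)_9 → 3⁴ + 5⁴ + 2⁴ = 722
722 = (8,8,2)_9 → 8⁴ + 8⁴ + 2⁴ = 8208
8208 = (1,2,2,3,0)_9 → 1⁴ + 2⁴ + 2⁴ + 3⁴ + 0⁴ = 114
114 = (1,3,6)_9 → 1⁴ + 3⁴ + 6⁴ = 1378
1378 = (1,8,0,1)_9 → 1⁴ + 8⁴ + 0⁴ + 1⁴ = 4098  — 4098 already appeared earlier.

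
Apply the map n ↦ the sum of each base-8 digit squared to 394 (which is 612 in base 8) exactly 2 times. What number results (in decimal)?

26

394 = (6,1,2)_8 → 6² + 1² + 2² = 41
41 = (5,1)_8 → 5² + 1² = 26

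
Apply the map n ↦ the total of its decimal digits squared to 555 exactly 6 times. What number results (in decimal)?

58

555 → 5² + 5² + 5² = 75
75 → 7² + 5² = 74
74 → 7² + 4² = 65
65 → 6² + 5² = 61
61 → 6² + 1² = 37
37 → 3² + 7² = 58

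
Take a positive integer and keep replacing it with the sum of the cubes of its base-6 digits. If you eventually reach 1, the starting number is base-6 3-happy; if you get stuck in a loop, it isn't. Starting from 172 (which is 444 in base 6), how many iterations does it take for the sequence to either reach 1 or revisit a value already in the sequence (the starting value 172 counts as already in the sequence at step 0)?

9

172 = (4,4,4)_6 → 4³ + 4³ + 4³ = 64 + 64 + 64 = 192
192 = (5,2,0)_6 → 5³ + 2³ + 0³ = 125 + 8 + 0 = 133
133 = (3,4,1)_6 → 3³ + 4³ + 1³ = 27 + 64 + 1 = 92
92 = (2,3,2)_6 → 2³ + 3³ + 2³ = 8 + 27 + 8 = 43
43 = (1,1,1)_6 → 1³ + 1³ + 1³ = 1 + 1 + 1 = 3
3 = (3)_6 → 3³ = 27
27 = (4,3)_6 → 4³ + 3³ = 64 + 27 = 91
91 = (2,3,1)_6 → 2³ + 3³ + 1³ = 8 + 27 + 1 = 36
36 = (1,0,0)_6 → 1³ + 0³ + 0³ = 1 + 0 + 0 = 1  — reached 1.
That took 9 steps.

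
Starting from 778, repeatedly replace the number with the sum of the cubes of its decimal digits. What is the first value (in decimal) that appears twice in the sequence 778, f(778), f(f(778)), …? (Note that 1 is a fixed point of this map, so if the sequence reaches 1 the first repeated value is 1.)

778 → 7³ + 7³ + 8³ = 1198
1198 → 1³ + 1³ + 9³ + 8³ = 1243
1243 → 1³ + 2³ + 4³ + 3³ = 100
100 → 1³ + 0³ + 0³ = 1  — reached the fixed point 1.
1 → 1, so 1 is the first repeated value.

1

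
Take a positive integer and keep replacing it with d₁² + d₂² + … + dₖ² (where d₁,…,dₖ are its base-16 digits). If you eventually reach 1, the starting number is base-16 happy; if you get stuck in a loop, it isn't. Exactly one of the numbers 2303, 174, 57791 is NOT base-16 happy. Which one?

2303: 2303 → 514 → 8 → 64 → 16 → 1  — reaches 1 (base-16 happy)
174: 174 → 296 → 69 → 41 → 85 → 50 → 13 → 169 → 181 → 146 → 85  — repeats 85 (not base-16 happy)
57791: 57791 → 543 → 230 → 232 → 260 → 17 → 2 → 4 → 16 → 1  — reaches 1 (base-16 happy)

174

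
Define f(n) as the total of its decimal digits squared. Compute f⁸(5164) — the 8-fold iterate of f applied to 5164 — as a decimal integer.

5164 → 5² + 1² + 6² + 4² = 25 + 1 + 36 + 16 = 78
78 → 7² + 8² = 49 + 64 = 113
113 → 1² + 1² + 3² = 1 + 1 + 9 = 11
11 → 1² + 1² = 1 + 1 = 2
2 → 2² = 4
4 → 4² = 16
16 → 1² + 6² = 1 + 36 = 37
37 → 3² + 7² = 9 + 49 = 58

58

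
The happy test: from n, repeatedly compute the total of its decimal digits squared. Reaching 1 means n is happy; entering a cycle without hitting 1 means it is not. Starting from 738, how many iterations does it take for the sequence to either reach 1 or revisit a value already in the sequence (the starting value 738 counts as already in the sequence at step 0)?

738 → 7² + 3² + 8² = 122
122 → 1² + 2² + 2² = 9
9 → 9² = 81
81 → 8² + 1² = 65
65 → 6² + 5² = 61
61 → 6² + 1² = 37
37 → 3² + 7² = 58
58 → 5² + 8² = 89
89 → 8² + 9² = 145
145 → 1² + 4² + 5² = 42
42 → 4² + 2² = 20
20 → 2² + 0² = 4
4 → 4² = 16
16 → 1² + 6² = 37  — 37 repeats.
That took 14 steps.

14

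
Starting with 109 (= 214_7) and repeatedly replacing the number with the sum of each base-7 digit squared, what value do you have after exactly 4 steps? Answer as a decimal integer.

25

109 = (2,1,4)_7 → 2² + 1² + 4² = 21
21 = (3,0)_7 → 3² + 0² = 9
9 = (1,2)_7 → 1² + 2² = 5
5 = (5)_7 → 5² = 25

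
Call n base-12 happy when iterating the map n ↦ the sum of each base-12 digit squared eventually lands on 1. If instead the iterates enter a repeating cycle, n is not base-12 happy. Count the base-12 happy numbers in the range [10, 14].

1

10: 10 → 100 → 80 → 100  — not base-12 happy
11: 11 → 121 → 101 → 89 → 74 → 40 → 25 → 5 → 25  — not base-12 happy
12: 12 → 1  — base-12 happy
13: 13 → 2 → 4 → 16 → 17 → 26 → 8 → 64 → 41 → 34 → 104 → 128 → 164 → 66 → 61 → 26  — not base-12 happy
14: 14 → 5 → 25 → 5  — not base-12 happy
base-12 happy: 12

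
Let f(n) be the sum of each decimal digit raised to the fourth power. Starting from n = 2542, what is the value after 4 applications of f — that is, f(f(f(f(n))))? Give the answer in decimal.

13154

2542 → 2⁴ + 5⁴ + 4⁴ + 2⁴ = 913
913 → 9⁴ + 1⁴ + 3⁴ = 6643
6643 → 6⁴ + 6⁴ + 4⁴ + 3⁴ = 2929
2929 → 2⁴ + 9⁴ + 2⁴ + 9⁴ = 13154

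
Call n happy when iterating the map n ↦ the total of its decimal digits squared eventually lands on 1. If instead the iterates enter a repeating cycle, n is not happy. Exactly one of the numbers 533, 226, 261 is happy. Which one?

533: 533 → 43 → 25 → 29 → 85 → 89 → 145 → 42 → 20 → 4 → 16 → 37 → 58 → 89  — repeats 89 (not happy)
226: 226 → 44 → 32 → 13 → 10 → 1  — reaches 1 (happy)
261: 261 → 41 → 17 → 50 → 25 → 29 → 85 → 89 → 145 → 42 → 20 → 4 → 16 → 37 → 58 → 89  — repeats 89 (not happy)

226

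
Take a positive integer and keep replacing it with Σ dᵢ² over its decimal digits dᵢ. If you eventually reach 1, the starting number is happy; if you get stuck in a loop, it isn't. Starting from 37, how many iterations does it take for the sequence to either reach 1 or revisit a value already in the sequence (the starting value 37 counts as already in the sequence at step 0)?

37 → 3² + 7² = 9 + 49 = 58
58 → 5² + 8² = 25 + 64 = 89
89 → 8² + 9² = 64 + 81 = 145
145 → 1² + 4² + 5² = 1 + 16 + 25 = 42
42 → 4² + 2² = 16 + 4 = 20
20 → 2² + 0² = 4 + 0 = 4
4 → 4² = 16
16 → 1² + 6² = 1 + 36 = 37  — 37 repeats.
That took 8 steps.

8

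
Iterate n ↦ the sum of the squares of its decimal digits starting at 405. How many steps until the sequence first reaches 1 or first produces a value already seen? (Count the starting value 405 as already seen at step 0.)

15

405 → 4² + 0² + 5² = 41
41 → 4² + 1² = 17
17 → 1² + 7² = 50
50 → 5² + 0² = 25
25 → 2² + 5² = 29
29 → 2² + 9² = 85
85 → 8² + 5² = 89
89 → 8² + 9² = 145
145 → 1² + 4² + 5² = 42
42 → 4² + 2² = 20
20 → 2² + 0² = 4
4 → 4² = 16
16 → 1² + 6² = 37
37 → 3² + 7² = 58
58 → 5² + 8² = 89  — 89 repeats.
That took 15 steps.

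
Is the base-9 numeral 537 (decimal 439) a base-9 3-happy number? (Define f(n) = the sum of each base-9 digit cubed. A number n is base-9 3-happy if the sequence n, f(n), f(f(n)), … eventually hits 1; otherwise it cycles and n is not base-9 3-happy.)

439 = (5,3,7)_9 → 495
495 = (6,1,0)_9 → 217
217 = (2,6,1)_9 → 225
225 = (2,7,0)_9 → 351
351 = (4,3,0)_9 → 91
91 = (1,1,1)_9 → 3
3 = (3)_9 → 27
27 = (3,0)_9 → 27  — 27 already seen; the sequence cycles without reaching 1.

not base-9 3-happy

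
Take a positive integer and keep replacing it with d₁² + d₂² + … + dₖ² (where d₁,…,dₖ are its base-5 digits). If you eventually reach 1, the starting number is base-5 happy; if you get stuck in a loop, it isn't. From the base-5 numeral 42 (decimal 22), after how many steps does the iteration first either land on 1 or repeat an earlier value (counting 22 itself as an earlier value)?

22 = (4,2)_5 → 4² + 2² = 20
20 = (4,0)_5 → 4² + 0² = 16
16 = (3,1)_5 → 3² + 1² = 10
10 = (2,0)_5 → 2² + 0² = 4
4 = (4)_5 → 4² = 16  — 16 repeats.
That took 5 steps.

5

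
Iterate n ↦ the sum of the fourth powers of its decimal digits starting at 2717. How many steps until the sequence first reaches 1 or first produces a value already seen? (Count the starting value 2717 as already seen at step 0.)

2717 → 2⁴ + 7⁴ + 1⁴ + 7⁴ = 16 + 2401 + 1 + 2401 = 4819
4819 → 4⁴ + 8⁴ + 1⁴ + 9⁴ = 256 + 4096 + 1 + 6561 = 10914
10914 → 1⁴ + 0⁴ + 9⁴ + 1⁴ + 4⁴ = 1 + 0 + 6561 + 1 + 256 = 6819
6819 → 6⁴ + 8⁴ + 1⁴ + 9⁴ = 1296 + 4096 + 1 + 6561 = 11954
11954 → 1⁴ + 1⁴ + 9⁴ + 5⁴ + 4⁴ = 1 + 1 + 6561 + 625 + 256 = 7444
7444 → 7⁴ + 4⁴ + 4⁴ + 4⁴ = 2401 + 256 + 256 + 256 = 3169
3169 → 3⁴ + 1⁴ + 6⁴ + 9⁴ = 81 + 1 + 1296 + 6561 = 7939
7939 → 7⁴ + 9⁴ + 3⁴ + 9⁴ = 2401 + 6561 + 81 + 6561 = 15604
15604 → 1⁴ + 5⁴ + 6⁴ + 0⁴ + 4⁴ = 1 + 625 + 1296 + 0 + 256 = 2178
2178 → 2⁴ + 1⁴ + 7⁴ + 8⁴ = 16 + 1 + 2401 + 4096 = 6514
6514 → 6⁴ + 5⁴ + 1⁴ + 4⁴ = 1296 + 625 + 1 + 256 = 2178  — 2178 repeats.
That took 11 steps.

11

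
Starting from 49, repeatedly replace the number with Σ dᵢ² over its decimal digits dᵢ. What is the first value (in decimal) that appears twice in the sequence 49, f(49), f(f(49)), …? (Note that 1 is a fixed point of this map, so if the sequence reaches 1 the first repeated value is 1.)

1

49 → 4² + 9² = 16 + 81 = 97
97 → 9² + 7² = 81 + 49 = 130
130 → 1² + 3² + 0² = 1 + 9 + 0 = 10
10 → 1² + 0² = 1 + 0 = 1  — reached the fixed point 1.
1 → 1, so 1 is the first repeated value.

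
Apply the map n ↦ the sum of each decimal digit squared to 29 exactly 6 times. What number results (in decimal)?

29 → 2² + 9² = 85
85 → 8² + 5² = 89
89 → 8² + 9² = 145
145 → 1² + 4² + 5² = 42
42 → 4² + 2² = 20
20 → 2² + 0² = 4

4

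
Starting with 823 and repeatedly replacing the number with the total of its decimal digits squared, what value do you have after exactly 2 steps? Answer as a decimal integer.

98

823 → 8² + 2² + 3² = 64 + 4 + 9 = 77
77 → 7² + 7² = 49 + 49 = 98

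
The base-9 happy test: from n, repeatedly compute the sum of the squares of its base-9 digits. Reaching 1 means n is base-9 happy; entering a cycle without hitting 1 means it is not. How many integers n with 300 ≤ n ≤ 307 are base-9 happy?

300: 300 → 54 → 36 → 16 → 50 → 50  (repeats 50)
301: 301 → 61 → 85 → 17 → 65 → 53 → 89 → 65  (repeats 65)
302: 302 → 70 → 98 → 66 → 58 → 52 → 74 → 68 → 74  (repeats 74)
303: 303 → 81 → 1  (reaches 1)
304: 304 → 94 → 18 → 4 → 16 → 50 → 50  (repeats 50)
305: 305 → 109 → 11 → 5 → 25 → 53 → 89 → 65 → 53  (repeats 53)
306: 306 → 58 → 52 → 74 → 68 → 74  (repeats 74)
307: 307 → 59 → 61 → 85 → 17 → 65 → 53 → 89 → 65  (repeats 65)
base-9 happy: 303

1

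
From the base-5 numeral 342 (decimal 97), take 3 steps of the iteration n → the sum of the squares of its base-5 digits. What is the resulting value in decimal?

13

97 = (3,4,2)_5 → 3² + 4² + 2² = 29
29 = (1,0,4)_5 → 1² + 0² + 4² = 17
17 = (3,2)_5 → 3² + 2² = 13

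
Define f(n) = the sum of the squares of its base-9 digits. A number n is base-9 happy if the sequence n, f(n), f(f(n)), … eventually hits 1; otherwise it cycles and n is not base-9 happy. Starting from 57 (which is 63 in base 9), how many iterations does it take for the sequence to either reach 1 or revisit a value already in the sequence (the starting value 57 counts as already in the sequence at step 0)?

6

57 = (6,3)_9 → 6² + 3² = 45
45 = (5,0)_9 → 5² + 0² = 25
25 = (2,7)_9 → 2² + 7² = 53
53 = (5,8)_9 → 5² + 8² = 89
89 = (1,0,8)_9 → 1² + 0² + 8² = 65
65 = (7,2)_9 → 7² + 2² = 53  — 53 repeats.
That took 6 steps.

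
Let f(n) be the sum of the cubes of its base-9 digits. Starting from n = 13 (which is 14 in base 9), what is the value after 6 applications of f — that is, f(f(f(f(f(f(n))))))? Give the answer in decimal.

13 = (1,4)_9 → 1³ + 4³ = 65
65 = (7,2)_9 → 7³ + 2³ = 351
351 = (4,3,0)_9 → 4³ + 3³ + 0³ = 91
91 = (1,1,1)_9 → 1³ + 1³ + 1³ = 3
3 = (3)_9 → 3³ = 27
27 = (3,0)_9 → 3³ + 0³ = 27

27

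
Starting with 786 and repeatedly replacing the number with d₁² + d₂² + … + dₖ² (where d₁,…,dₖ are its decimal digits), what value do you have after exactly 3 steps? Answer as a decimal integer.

786 → 7² + 8² + 6² = 149
149 → 1² + 4² + 9² = 98
98 → 9² + 8² = 145

145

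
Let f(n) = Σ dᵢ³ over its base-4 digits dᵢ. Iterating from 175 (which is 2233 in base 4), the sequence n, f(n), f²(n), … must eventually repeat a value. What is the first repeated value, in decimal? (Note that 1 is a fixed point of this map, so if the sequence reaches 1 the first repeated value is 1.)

175 = (2,2,3,3)_4 → 2³ + 2³ + 3³ + 3³ = 8 + 8 + 27 + 27 = 70
70 = (1,0,1,2)_4 → 1³ + 0³ + 1³ + 2³ = 1 + 0 + 1 + 8 = 10
10 = (2,2)_4 → 2³ + 2³ = 8 + 8 = 16
16 = (1,0,0)_4 → 1³ + 0³ + 0³ = 1 + 0 + 0 = 1  — reached the fixed point 1.
1 → 1, so 1 is the first repeated value.

1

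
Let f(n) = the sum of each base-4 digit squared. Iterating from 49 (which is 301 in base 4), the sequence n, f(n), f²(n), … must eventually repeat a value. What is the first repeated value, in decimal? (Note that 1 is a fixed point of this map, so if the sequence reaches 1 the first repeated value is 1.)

1

49 = (3,0,1)_4 → 3² + 0² + 1² = 10
10 = (2,2)_4 → 2² + 2² = 8
8 = (2,0)_4 → 2² + 0² = 4
4 = (1,0)_4 → 1² + 0² = 1  — reached the fixed point 1.
1 → 1, so 1 is the first repeated value.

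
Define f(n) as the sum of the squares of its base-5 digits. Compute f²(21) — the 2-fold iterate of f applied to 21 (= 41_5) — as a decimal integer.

13

21 = (4,1)_5 → 4² + 1² = 17
17 = (3,2)_5 → 3² + 2² = 13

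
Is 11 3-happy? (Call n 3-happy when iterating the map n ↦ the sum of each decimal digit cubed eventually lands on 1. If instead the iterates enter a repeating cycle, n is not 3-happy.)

11 → 1³ + 1³ = 2
2 → 2³ = 8
8 → 8³ = 512
512 → 5³ + 1³ + 2³ = 134
134 → 1³ + 3³ + 4³ = 92
92 → 9³ + 2³ = 737
737 → 7³ + 3³ + 7³ = 713
713 → 7³ + 1³ + 3³ = 371
371 → 3³ + 7³ + 1³ = 371  — 371 already seen; the sequence cycles without reaching 1.

not 3-happy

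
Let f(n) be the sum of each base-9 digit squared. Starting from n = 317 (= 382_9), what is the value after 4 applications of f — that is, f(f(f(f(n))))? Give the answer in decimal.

53

317 = (3,8,2)_9 → 3² + 8² + 2² = 77
77 = (8,5)_9 → 8² + 5² = 89
89 = (1,0,8)_9 → 1² + 0² + 8² = 65
65 = (7,2)_9 → 7² + 2² = 53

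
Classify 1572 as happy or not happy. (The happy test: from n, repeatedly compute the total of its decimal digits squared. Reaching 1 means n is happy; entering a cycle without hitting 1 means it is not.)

happy

1572 → 79
79 → 130
130 → 10
10 → 1  — reached 1.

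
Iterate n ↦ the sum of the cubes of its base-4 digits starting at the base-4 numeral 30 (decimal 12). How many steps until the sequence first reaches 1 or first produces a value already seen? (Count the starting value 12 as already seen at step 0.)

12 = (3,0)_4 → 3³ + 0³ = 27
27 = (1,2,3)_4 → 1³ + 2³ + 3³ = 36
36 = (2,1,0)_4 → 2³ + 1³ + 0³ = 9
9 = (2,1)_4 → 2³ + 1³ = 9  — 9 repeats.
That took 4 steps.

4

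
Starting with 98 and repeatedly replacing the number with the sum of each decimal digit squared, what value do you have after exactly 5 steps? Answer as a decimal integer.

16

98 → 9² + 8² = 81 + 64 = 145
145 → 1² + 4² + 5² = 1 + 16 + 25 = 42
42 → 4² + 2² = 16 + 4 = 20
20 → 2² + 0² = 4 + 0 = 4
4 → 4² = 16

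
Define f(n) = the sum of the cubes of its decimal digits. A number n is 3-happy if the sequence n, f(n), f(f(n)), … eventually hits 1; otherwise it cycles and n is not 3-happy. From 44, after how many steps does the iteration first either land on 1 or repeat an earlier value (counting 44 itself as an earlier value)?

44 → 128
128 → 521
521 → 134
134 → 92
92 → 737
737 → 713
713 → 371
371 → 371  — 371 repeats.
That took 8 steps.

8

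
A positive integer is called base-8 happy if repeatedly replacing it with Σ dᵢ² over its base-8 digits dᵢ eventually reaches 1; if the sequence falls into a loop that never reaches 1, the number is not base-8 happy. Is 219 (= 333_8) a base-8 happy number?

base-8 happy

219 = (3,3,3)_8 → 3² + 3² + 3² = 27
27 = (3,3)_8 → 3² + 3² = 18
18 = (2,2)_8 → 2² + 2² = 8
8 = (1,0)_8 → 1² + 0² = 1  — reached 1.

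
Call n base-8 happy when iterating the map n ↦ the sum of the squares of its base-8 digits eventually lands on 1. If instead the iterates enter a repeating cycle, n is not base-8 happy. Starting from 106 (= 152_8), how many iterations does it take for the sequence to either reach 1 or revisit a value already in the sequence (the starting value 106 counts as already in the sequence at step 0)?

8

106 = (1,5,2)_8 → 1² + 5² + 2² = 30
30 = (3,6)_8 → 3² + 6² = 45
45 = (5,5)_8 → 5² + 5² = 50
50 = (6,2)_8 → 6² + 2² = 40
40 = (5,0)_8 → 5² + 0² = 25
25 = (3,1)_8 → 3² + 1² = 10
10 = (1,2)_8 → 1² + 2² = 5
5 = (5)_8 → 5² = 25  — 25 repeats.
That took 8 steps.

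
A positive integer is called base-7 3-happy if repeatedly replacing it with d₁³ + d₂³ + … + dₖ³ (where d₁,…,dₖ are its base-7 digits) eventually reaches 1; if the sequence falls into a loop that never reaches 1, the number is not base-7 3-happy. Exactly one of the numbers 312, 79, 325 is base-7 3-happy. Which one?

325

312: 312 → 288 → 342 → 648 → 282 → 258 → 342  — repeats 342 (not base-7 3-happy)
79: 79 → 73 → 55 → 217 → 91 → 217  — repeats 217 (not base-7 3-happy)
325: 325 → 307 → 433 → 343 → 1  — reaches 1 (base-7 3-happy)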